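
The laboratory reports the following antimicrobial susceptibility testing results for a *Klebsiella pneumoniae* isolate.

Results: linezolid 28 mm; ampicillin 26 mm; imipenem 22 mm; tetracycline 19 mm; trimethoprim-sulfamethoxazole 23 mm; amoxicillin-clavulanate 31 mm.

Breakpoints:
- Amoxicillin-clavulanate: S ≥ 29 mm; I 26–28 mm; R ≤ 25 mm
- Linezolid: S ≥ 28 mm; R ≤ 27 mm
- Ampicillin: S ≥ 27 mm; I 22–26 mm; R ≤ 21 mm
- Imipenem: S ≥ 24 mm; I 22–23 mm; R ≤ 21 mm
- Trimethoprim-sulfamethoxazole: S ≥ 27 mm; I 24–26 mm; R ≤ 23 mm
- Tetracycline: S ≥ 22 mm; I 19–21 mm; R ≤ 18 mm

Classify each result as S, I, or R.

S, I, I, I, R, S

Linezolid: 28 mm is ≥ 28 mm ⇒ S
Ampicillin (26 mm) in 22–26 mm ⇒ intermediate
Imipenem (22 mm) in 22–23 mm — intermediate
Tetracycline (19 mm) in 19–21 mm — Intermediate
Trimethoprim-sulfamethoxazole: 23 mm is ≤ 23 mm → R
Amoxicillin-clavulanate: 31 mm is ≥ 29 mm — S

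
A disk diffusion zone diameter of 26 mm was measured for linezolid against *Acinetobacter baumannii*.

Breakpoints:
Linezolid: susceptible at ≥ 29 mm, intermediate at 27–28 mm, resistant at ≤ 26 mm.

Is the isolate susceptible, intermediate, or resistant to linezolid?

Linezolid (26 mm) ≤ 26 mm ⇒ Resistant

R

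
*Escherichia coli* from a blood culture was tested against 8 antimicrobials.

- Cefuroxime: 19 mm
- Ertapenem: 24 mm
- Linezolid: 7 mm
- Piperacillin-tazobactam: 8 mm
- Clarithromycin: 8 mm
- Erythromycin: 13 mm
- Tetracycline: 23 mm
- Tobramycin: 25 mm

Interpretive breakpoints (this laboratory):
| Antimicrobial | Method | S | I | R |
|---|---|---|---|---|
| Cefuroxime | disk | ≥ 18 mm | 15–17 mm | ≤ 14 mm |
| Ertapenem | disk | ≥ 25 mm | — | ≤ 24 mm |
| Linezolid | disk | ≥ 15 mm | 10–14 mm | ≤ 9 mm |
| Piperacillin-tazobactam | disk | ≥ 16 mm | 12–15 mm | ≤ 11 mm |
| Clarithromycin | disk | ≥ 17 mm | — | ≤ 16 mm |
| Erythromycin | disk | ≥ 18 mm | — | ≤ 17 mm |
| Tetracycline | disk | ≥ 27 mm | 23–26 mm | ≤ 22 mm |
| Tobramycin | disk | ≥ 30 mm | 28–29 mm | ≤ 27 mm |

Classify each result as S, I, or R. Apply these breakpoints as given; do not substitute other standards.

Cefuroxime 19 mm: ≥ 18 mm → susceptible
Ertapenem 24 mm: ≤ 24 mm → resistant
Linezolid: 7 mm is ≤ 9 mm → Resistant
Piperacillin-tazobactam: 8 mm is ≤ 11 mm ⇒ resistant
Clarithromycin: 8 mm is ≤ 16 mm — R
Erythromycin (13 mm) ≤ 17 mm → R
Tetracycline (23 mm) in 23–26 mm → Intermediate
Tobramycin 25 mm: ≤ 27 mm → R

S, R, R, R, R, R, I, R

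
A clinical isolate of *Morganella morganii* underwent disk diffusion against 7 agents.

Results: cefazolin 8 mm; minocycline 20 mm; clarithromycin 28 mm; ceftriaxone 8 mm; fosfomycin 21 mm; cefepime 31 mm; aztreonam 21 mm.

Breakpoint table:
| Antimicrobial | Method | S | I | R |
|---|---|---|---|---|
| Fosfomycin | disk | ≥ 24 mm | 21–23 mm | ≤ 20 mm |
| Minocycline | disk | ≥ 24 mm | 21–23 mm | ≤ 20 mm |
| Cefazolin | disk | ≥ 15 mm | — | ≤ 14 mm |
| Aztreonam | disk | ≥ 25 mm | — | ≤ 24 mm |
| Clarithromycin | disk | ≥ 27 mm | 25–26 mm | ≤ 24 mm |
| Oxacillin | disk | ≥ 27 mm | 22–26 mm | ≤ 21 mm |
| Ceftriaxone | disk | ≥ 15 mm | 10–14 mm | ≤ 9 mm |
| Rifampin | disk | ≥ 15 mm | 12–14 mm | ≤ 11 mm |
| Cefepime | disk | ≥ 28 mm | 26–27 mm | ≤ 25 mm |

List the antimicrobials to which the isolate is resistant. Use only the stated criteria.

cefazolin, minocycline, ceftriaxone, aztreonam

Cefazolin (8 mm) ≤ 14 mm → R
Minocycline 20 mm: ≤ 20 mm — resistant
Clarithromycin 28 mm: ≥ 27 mm → Susceptible
Ceftriaxone (8 mm) ≤ 9 mm — R
Fosfomycin (21 mm) in 21–23 mm ⇒ Intermediate
Cefepime (31 mm) ≥ 28 mm → Susceptible
Aztreonam: 21 mm is ≤ 24 mm — resistant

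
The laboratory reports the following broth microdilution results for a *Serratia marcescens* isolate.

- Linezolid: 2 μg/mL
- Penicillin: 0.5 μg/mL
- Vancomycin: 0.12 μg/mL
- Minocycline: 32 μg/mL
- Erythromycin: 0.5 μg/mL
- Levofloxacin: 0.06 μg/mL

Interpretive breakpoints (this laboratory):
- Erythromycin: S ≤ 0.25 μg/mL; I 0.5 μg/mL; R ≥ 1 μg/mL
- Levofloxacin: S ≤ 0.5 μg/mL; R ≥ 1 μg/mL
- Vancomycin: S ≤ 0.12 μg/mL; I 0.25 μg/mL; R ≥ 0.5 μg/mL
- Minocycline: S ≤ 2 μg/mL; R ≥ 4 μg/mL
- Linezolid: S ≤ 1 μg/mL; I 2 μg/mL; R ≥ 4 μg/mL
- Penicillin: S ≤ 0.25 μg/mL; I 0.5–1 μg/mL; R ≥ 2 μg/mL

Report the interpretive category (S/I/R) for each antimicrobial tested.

I, I, S, R, I, S

Linezolid: 2 μg/mL is = 2 μg/mL ⇒ Intermediate
Penicillin (0.5 μg/mL) in 0.5–1 μg/mL — intermediate
Vancomycin (0.12 μg/mL) ≤ 0.12 μg/mL → Susceptible
Minocycline (32 μg/mL) ≥ 4 μg/mL — resistant
Erythromycin (0.5 μg/mL) = 0.5 μg/mL — I
Levofloxacin (0.06 μg/mL) ≤ 0.5 μg/mL ⇒ S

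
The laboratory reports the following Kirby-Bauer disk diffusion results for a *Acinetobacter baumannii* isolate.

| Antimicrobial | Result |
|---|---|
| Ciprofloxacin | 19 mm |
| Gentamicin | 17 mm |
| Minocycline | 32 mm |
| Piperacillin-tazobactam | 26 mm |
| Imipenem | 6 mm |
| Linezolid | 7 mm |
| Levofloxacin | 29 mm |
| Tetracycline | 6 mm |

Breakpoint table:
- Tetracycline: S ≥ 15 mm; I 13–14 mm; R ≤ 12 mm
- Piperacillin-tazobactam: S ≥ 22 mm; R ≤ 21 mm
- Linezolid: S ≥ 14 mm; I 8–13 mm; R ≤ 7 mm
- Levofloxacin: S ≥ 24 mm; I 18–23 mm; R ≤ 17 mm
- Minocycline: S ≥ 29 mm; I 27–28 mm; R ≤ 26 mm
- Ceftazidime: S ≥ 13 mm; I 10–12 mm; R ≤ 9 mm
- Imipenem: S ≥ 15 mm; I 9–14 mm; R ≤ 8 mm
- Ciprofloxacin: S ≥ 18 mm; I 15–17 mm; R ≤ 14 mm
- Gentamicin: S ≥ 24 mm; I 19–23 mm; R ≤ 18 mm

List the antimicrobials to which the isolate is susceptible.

ciprofloxacin, minocycline, piperacillin-tazobactam, levofloxacin

Ciprofloxacin: 19 mm is ≥ 18 mm — S
Gentamicin (17 mm) ≤ 18 mm ⇒ resistant
Minocycline 32 mm: ≥ 29 mm ⇒ Susceptible
Piperacillin-tazobactam 26 mm: ≥ 22 mm — Susceptible
Imipenem (6 mm) ≤ 8 mm ⇒ R
Linezolid (7 mm) ≤ 7 mm → resistant
Levofloxacin (29 mm) ≥ 24 mm ⇒ Susceptible
Tetracycline (6 mm) ≤ 12 mm ⇒ R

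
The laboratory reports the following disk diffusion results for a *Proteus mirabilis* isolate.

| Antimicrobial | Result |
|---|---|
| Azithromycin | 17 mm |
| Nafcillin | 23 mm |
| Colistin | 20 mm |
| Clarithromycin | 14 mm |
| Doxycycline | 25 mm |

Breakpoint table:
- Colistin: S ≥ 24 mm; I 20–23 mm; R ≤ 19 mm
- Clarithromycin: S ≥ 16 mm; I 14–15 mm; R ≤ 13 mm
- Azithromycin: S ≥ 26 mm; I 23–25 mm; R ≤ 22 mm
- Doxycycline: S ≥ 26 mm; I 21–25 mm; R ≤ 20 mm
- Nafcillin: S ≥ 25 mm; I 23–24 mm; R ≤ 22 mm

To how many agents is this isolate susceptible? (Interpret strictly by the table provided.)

Azithromycin (17 mm) ≤ 22 mm ⇒ resistant
Nafcillin (23 mm) in 23–24 mm — Intermediate
Colistin 20 mm: in 20–23 mm ⇒ Intermediate
Clarithromycin: 14 mm is in 14–15 mm ⇒ Intermediate
Doxycycline (25 mm) in 21–25 mm ⇒ intermediate
Susceptible: 0

0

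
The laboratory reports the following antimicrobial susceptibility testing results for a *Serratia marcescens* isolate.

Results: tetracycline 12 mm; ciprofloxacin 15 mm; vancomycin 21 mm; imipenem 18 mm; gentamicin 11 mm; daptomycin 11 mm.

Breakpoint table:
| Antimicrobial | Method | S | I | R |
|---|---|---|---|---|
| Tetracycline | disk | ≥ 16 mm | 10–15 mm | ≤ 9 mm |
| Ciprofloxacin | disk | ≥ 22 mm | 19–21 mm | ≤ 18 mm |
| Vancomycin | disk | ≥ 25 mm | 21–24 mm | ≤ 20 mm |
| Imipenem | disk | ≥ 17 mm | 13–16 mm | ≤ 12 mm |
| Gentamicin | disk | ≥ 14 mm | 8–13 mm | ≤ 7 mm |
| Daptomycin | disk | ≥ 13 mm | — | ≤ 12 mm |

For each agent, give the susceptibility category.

Tetracycline (12 mm) in 10–15 mm → intermediate
Ciprofloxacin 15 mm: ≤ 18 mm — R
Vancomycin (21 mm) in 21–24 mm → I
Imipenem (18 mm) ≥ 17 mm — Susceptible
Gentamicin: 11 mm is in 8–13 mm → intermediate
Daptomycin (11 mm) ≤ 12 mm ⇒ resistant

I, R, I, S, I, R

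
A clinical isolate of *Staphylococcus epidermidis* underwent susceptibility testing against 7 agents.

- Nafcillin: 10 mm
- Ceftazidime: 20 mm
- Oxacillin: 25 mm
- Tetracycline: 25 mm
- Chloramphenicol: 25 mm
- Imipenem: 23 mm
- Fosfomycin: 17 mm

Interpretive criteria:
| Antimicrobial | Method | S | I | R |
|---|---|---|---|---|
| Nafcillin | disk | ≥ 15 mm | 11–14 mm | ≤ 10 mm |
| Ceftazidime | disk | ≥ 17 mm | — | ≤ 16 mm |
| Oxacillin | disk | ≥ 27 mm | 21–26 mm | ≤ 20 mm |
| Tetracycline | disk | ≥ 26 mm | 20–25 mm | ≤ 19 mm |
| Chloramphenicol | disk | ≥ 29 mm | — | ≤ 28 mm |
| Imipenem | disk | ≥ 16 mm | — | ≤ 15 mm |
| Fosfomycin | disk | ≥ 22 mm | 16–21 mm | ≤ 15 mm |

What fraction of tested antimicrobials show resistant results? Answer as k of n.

2 of 7

Nafcillin 10 mm: ≤ 10 mm → R
Ceftazidime 20 mm: ≥ 17 mm ⇒ S
Oxacillin 25 mm: in 21–26 mm → Intermediate
Tetracycline 25 mm: in 20–25 mm ⇒ Intermediate
Chloramphenicol 25 mm: ≤ 28 mm → resistant
Imipenem: 23 mm is ≥ 16 mm → susceptible
Fosfomycin (17 mm) in 16–21 mm — Intermediate
Resistant: 2/7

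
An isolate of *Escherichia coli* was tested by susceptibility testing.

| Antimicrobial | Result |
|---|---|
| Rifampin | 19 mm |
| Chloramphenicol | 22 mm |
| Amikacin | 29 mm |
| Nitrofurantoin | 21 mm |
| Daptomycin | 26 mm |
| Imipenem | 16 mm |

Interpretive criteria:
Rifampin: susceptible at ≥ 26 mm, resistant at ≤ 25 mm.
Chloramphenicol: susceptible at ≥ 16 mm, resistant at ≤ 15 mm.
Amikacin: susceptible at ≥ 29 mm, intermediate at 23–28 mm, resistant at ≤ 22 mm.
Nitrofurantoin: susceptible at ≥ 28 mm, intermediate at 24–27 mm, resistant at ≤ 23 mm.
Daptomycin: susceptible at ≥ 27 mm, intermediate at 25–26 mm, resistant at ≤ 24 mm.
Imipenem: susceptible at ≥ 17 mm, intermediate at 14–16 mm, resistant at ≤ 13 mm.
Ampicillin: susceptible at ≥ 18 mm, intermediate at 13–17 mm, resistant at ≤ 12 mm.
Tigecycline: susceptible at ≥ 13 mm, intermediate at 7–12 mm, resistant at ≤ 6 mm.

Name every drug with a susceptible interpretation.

chloramphenicol, amikacin

Rifampin 19 mm: ≤ 25 mm → resistant
Chloramphenicol: 22 mm is ≥ 16 mm ⇒ S
Amikacin: 29 mm is ≥ 29 mm — S
Nitrofurantoin (21 mm) ≤ 23 mm ⇒ R
Daptomycin (26 mm) in 25–26 mm ⇒ Intermediate
Imipenem (16 mm) in 14–16 mm → Intermediate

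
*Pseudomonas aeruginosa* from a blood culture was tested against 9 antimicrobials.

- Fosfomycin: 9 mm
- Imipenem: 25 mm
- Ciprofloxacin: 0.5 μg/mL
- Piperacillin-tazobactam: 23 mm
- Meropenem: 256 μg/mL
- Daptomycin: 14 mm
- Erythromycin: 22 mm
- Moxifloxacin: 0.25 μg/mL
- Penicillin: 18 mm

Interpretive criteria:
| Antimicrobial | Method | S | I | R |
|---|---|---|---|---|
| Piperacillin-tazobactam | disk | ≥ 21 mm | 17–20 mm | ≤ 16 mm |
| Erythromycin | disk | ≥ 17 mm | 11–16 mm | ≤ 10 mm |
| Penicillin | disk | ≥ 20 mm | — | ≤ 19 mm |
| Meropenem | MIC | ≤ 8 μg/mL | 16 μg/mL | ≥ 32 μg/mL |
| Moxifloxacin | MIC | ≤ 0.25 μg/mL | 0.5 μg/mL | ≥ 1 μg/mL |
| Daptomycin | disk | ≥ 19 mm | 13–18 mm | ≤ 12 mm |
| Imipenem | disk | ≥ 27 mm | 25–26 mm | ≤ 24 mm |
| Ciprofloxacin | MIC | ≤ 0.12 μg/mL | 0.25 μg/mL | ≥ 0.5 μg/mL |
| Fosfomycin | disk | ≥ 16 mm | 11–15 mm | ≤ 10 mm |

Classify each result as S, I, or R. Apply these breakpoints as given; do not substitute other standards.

Fosfomycin: 9 mm is ≤ 10 mm — R
Imipenem 25 mm: in 25–26 mm ⇒ intermediate
Ciprofloxacin 0.5 μg/mL: ≥ 0.5 μg/mL — R
Piperacillin-tazobactam: 23 mm is ≥ 21 mm ⇒ S
Meropenem: 256 μg/mL is ≥ 32 μg/mL ⇒ resistant
Daptomycin: 14 mm is in 13–18 mm — Intermediate
Erythromycin: 22 mm is ≥ 17 mm — susceptible
Moxifloxacin: 0.25 μg/mL is ≤ 0.25 μg/mL — S
Penicillin 18 mm: ≤ 19 mm → resistant

R, I, R, S, R, I, S, S, R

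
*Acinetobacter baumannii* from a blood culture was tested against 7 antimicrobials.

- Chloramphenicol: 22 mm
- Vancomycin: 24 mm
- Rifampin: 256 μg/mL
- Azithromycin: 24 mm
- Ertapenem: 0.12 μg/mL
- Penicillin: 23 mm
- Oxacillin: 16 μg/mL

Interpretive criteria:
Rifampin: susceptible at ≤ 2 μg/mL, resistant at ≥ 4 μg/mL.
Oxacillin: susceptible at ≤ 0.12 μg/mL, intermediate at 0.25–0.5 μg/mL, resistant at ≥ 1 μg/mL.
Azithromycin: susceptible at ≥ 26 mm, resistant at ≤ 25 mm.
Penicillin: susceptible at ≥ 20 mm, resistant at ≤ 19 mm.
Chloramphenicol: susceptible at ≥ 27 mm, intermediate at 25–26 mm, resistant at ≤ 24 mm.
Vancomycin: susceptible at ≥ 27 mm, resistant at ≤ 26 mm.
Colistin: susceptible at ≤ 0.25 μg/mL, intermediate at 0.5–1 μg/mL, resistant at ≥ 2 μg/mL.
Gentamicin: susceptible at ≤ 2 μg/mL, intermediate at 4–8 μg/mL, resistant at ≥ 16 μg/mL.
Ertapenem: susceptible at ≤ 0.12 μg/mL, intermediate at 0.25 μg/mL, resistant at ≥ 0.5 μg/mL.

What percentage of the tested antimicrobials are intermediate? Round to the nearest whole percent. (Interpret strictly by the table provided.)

0%

Chloramphenicol 22 mm: ≤ 24 mm — resistant
Vancomycin 24 mm: ≤ 26 mm ⇒ resistant
Rifampin 256 μg/mL: ≥ 4 μg/mL ⇒ R
Azithromycin (24 mm) ≤ 25 mm → resistant
Ertapenem: 0.12 μg/mL is ≤ 0.12 μg/mL ⇒ Susceptible
Penicillin: 23 mm is ≥ 20 mm ⇒ S
Oxacillin (16 μg/mL) ≥ 1 μg/mL — resistant
Intermediate: 0/7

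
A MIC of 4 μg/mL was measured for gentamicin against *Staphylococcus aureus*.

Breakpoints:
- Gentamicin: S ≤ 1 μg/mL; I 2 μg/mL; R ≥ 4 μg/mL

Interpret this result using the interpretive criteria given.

R

Gentamicin 4 μg/mL: ≥ 4 μg/mL ⇒ Resistant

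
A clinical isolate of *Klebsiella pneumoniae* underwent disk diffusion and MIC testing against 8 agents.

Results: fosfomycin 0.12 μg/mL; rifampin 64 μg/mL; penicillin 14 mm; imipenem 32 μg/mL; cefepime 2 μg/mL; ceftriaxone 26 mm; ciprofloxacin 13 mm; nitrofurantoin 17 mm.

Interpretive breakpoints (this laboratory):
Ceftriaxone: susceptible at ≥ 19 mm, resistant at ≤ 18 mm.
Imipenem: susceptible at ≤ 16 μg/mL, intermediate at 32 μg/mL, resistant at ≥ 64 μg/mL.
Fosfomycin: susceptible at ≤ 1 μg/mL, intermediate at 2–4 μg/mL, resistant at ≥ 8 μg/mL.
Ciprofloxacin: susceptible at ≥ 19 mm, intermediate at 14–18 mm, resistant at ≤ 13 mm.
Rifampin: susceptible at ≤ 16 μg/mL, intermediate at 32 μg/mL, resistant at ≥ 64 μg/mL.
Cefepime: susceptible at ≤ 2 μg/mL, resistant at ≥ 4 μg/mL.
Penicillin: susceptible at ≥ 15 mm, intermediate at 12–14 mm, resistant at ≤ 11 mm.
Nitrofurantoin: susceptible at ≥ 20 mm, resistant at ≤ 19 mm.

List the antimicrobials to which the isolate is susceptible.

Fosfomycin (0.12 μg/mL) ≤ 1 μg/mL → susceptible
Rifampin (64 μg/mL) ≥ 64 μg/mL — R
Penicillin (14 mm) in 12–14 mm → Intermediate
Imipenem: 32 μg/mL is = 32 μg/mL → Intermediate
Cefepime: 2 μg/mL is ≤ 2 μg/mL — Susceptible
Ceftriaxone 26 mm: ≥ 19 mm ⇒ susceptible
Ciprofloxacin (13 mm) ≤ 13 mm ⇒ R
Nitrofurantoin: 17 mm is ≤ 19 mm ⇒ R

fosfomycin, cefepime, ceftriaxone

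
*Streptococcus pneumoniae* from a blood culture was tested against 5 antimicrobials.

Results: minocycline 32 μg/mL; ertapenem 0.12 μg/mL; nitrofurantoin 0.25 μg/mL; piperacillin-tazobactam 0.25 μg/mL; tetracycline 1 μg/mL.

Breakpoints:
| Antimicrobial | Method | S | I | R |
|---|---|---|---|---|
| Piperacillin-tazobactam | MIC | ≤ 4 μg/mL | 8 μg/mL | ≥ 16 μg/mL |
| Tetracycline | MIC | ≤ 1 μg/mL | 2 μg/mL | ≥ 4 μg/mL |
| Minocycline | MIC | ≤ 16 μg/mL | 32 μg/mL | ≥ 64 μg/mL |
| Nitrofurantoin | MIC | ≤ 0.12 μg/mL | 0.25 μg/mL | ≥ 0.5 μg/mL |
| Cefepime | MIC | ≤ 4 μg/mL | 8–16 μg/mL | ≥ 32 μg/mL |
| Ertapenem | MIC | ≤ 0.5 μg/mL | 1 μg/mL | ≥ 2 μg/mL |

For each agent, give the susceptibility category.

I, S, I, S, S

Minocycline (32 μg/mL) = 32 μg/mL → intermediate
Ertapenem 0.12 μg/mL: ≤ 0.5 μg/mL → Susceptible
Nitrofurantoin: 0.25 μg/mL is = 0.25 μg/mL ⇒ intermediate
Piperacillin-tazobactam 0.25 μg/mL: ≤ 4 μg/mL — S
Tetracycline (1 μg/mL) ≤ 1 μg/mL → Susceptible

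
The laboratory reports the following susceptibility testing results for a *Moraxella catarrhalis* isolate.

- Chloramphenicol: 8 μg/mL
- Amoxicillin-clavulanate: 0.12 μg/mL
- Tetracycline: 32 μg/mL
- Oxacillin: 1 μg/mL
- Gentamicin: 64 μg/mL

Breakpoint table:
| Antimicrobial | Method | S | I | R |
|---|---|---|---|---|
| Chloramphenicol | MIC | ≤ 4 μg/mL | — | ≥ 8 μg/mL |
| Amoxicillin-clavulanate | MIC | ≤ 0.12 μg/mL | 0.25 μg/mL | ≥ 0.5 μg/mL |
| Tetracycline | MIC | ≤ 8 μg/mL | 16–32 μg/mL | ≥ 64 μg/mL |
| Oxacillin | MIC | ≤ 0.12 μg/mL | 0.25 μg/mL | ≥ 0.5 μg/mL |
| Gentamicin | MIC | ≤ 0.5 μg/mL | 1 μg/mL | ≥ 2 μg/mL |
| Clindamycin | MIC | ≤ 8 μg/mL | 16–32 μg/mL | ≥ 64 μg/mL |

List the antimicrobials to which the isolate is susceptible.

Chloramphenicol 8 μg/mL: ≥ 8 μg/mL — Resistant
Amoxicillin-clavulanate 0.12 μg/mL: ≤ 0.12 μg/mL ⇒ susceptible
Tetracycline: 32 μg/mL is in 16–32 μg/mL — Intermediate
Oxacillin: 1 μg/mL is ≥ 0.5 μg/mL ⇒ Resistant
Gentamicin 64 μg/mL: ≥ 2 μg/mL — Resistant

amoxicillin-clavulanate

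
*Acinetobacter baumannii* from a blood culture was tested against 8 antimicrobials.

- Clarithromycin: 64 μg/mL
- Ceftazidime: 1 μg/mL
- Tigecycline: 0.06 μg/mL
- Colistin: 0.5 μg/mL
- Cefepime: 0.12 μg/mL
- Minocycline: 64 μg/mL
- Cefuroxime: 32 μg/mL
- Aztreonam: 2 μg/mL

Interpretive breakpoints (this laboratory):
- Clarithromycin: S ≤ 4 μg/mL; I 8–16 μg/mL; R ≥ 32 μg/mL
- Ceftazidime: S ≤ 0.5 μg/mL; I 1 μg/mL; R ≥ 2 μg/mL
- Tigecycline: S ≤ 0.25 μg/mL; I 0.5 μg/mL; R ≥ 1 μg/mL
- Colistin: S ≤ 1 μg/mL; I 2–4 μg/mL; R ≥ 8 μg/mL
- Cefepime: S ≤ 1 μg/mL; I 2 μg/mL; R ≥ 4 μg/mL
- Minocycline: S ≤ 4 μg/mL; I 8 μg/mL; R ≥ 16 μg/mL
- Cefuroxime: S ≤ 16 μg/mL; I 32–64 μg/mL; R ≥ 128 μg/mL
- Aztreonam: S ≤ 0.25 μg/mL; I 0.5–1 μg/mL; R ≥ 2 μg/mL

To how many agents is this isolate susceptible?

3

Clarithromycin (64 μg/mL) ≥ 32 μg/mL — resistant
Ceftazidime: 1 μg/mL is = 1 μg/mL — Intermediate
Tigecycline (0.06 μg/mL) ≤ 0.25 μg/mL — Susceptible
Colistin (0.5 μg/mL) ≤ 1 μg/mL ⇒ S
Cefepime (0.12 μg/mL) ≤ 1 μg/mL ⇒ S
Minocycline (64 μg/mL) ≥ 16 μg/mL ⇒ Resistant
Cefuroxime (32 μg/mL) in 32–64 μg/mL ⇒ Intermediate
Aztreonam: 2 μg/mL is ≥ 2 μg/mL — Resistant
Susceptible: 3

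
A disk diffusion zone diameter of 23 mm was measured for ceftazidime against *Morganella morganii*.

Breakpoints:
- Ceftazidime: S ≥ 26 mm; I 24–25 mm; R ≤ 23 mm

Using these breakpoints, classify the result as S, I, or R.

Ceftazidime 23 mm: ≤ 23 mm ⇒ R

R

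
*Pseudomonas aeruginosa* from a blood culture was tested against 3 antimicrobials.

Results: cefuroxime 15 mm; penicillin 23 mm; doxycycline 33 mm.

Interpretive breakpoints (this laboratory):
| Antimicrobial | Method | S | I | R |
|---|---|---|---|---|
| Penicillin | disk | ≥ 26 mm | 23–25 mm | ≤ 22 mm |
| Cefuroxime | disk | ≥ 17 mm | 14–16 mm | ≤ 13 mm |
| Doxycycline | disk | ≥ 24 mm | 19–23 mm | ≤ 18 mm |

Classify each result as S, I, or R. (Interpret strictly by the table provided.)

Cefuroxime: 15 mm is in 14–16 mm → Intermediate
Penicillin (23 mm) in 23–25 mm — I
Doxycycline 33 mm: ≥ 24 mm → susceptible

I, I, S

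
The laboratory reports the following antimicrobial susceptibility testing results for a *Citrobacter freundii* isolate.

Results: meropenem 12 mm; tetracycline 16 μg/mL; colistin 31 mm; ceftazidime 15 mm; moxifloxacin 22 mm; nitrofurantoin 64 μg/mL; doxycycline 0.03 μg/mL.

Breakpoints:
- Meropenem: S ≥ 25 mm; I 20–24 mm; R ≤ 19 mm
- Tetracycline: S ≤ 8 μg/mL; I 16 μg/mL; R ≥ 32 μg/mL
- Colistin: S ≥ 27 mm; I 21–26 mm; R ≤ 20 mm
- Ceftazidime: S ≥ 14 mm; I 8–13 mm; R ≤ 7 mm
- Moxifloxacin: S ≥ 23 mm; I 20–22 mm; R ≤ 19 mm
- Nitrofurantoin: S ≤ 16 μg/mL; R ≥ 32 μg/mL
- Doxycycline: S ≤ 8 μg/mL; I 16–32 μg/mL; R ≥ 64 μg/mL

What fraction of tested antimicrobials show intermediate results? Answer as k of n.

2 of 7

Meropenem 12 mm: ≤ 19 mm — resistant
Tetracycline: 16 μg/mL is = 16 μg/mL → Intermediate
Colistin: 31 mm is ≥ 27 mm — S
Ceftazidime (15 mm) ≥ 14 mm ⇒ susceptible
Moxifloxacin: 22 mm is in 20–22 mm → I
Nitrofurantoin (64 μg/mL) ≥ 32 μg/mL ⇒ resistant
Doxycycline: 0.03 μg/mL is ≤ 8 μg/mL → Susceptible
Intermediate: 2/7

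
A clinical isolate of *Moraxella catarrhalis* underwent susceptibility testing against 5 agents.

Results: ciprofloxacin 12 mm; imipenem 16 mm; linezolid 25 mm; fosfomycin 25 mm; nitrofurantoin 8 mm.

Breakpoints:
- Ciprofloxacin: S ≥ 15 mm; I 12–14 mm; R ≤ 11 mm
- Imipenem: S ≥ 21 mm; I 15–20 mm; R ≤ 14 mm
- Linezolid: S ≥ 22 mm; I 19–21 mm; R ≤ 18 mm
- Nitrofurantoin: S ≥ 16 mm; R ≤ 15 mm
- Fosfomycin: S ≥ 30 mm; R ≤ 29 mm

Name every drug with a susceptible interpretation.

linezolid

Ciprofloxacin: 12 mm is in 12–14 mm → intermediate
Imipenem: 16 mm is in 15–20 mm → intermediate
Linezolid: 25 mm is ≥ 22 mm — S
Fosfomycin 25 mm: ≤ 29 mm → R
Nitrofurantoin: 8 mm is ≤ 15 mm ⇒ resistant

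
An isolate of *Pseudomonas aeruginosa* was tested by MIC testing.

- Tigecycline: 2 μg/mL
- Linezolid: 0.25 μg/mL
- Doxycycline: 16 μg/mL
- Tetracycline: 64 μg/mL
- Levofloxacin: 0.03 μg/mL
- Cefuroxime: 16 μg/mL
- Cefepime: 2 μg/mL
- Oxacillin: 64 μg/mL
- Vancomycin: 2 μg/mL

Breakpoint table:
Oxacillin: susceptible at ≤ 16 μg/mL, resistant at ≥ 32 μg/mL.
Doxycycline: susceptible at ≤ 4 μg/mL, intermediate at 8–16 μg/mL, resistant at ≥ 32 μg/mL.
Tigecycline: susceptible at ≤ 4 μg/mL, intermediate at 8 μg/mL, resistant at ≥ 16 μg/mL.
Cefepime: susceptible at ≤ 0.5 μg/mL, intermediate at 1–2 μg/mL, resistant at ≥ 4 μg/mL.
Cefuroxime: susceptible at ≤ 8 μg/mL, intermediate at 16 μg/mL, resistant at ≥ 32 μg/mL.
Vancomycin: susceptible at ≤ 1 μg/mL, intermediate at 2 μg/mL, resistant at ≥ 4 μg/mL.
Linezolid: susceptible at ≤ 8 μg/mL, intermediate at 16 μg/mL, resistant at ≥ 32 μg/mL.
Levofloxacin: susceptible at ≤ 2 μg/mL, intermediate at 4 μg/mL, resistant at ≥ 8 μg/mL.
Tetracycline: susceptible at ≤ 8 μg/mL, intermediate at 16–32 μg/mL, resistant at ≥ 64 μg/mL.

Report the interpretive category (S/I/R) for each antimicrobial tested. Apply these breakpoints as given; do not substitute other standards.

Tigecycline (2 μg/mL) ≤ 4 μg/mL → S
Linezolid: 0.25 μg/mL is ≤ 8 μg/mL — S
Doxycycline: 16 μg/mL is in 8–16 μg/mL ⇒ intermediate
Tetracycline 64 μg/mL: ≥ 64 μg/mL → R
Levofloxacin: 0.03 μg/mL is ≤ 2 μg/mL → susceptible
Cefuroxime 16 μg/mL: = 16 μg/mL → I
Cefepime 2 μg/mL: in 1–2 μg/mL — Intermediate
Oxacillin: 64 μg/mL is ≥ 32 μg/mL ⇒ R
Vancomycin 2 μg/mL: = 2 μg/mL ⇒ Intermediate

S, S, I, R, S, I, I, R, I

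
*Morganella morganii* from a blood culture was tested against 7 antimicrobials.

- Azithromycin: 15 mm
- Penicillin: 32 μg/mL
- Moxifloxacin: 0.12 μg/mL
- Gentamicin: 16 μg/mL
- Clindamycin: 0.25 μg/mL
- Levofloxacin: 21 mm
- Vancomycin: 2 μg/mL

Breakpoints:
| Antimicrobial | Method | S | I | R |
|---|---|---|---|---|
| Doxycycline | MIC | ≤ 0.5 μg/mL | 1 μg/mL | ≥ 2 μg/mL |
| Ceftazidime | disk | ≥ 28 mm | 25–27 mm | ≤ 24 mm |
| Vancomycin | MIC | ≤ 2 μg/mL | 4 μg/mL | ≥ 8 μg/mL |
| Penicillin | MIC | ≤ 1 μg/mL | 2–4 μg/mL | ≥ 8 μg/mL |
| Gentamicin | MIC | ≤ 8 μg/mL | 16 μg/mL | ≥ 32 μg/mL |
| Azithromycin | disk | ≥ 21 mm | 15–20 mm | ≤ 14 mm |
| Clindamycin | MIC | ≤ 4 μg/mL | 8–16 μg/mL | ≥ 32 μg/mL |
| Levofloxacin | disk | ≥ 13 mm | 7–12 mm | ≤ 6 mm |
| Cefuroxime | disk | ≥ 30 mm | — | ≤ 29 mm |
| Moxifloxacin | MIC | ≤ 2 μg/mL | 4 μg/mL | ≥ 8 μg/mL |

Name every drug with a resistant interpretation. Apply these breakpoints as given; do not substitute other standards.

penicillin

Azithromycin (15 mm) in 15–20 mm — intermediate
Penicillin 32 μg/mL: ≥ 8 μg/mL ⇒ resistant
Moxifloxacin 0.12 μg/mL: ≤ 2 μg/mL ⇒ Susceptible
Gentamicin (16 μg/mL) = 16 μg/mL ⇒ intermediate
Clindamycin 0.25 μg/mL: ≤ 4 μg/mL — S
Levofloxacin: 21 mm is ≥ 13 mm ⇒ Susceptible
Vancomycin: 2 μg/mL is ≤ 2 μg/mL ⇒ S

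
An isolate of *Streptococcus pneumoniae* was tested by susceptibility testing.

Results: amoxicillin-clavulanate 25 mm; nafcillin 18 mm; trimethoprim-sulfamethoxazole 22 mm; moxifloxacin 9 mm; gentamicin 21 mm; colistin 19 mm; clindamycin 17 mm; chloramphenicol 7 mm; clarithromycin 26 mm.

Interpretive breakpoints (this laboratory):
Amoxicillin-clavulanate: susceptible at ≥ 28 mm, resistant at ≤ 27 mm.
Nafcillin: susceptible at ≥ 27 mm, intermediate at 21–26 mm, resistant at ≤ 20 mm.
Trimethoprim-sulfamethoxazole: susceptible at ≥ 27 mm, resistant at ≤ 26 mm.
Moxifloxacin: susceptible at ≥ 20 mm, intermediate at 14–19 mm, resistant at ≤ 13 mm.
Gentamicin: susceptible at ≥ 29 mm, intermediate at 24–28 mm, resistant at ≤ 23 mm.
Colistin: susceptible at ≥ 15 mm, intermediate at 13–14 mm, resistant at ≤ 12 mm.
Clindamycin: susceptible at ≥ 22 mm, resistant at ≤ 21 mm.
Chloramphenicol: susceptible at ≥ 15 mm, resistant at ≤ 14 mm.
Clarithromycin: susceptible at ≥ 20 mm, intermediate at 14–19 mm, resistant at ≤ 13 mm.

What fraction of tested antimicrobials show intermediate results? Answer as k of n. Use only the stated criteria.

Amoxicillin-clavulanate 25 mm: ≤ 27 mm ⇒ resistant
Nafcillin 18 mm: ≤ 20 mm — Resistant
Trimethoprim-sulfamethoxazole 22 mm: ≤ 26 mm → Resistant
Moxifloxacin 9 mm: ≤ 13 mm → Resistant
Gentamicin: 21 mm is ≤ 23 mm — R
Colistin (19 mm) ≥ 15 mm — susceptible
Clindamycin (17 mm) ≤ 21 mm → resistant
Chloramphenicol 7 mm: ≤ 14 mm — Resistant
Clarithromycin 26 mm: ≥ 20 mm — susceptible
Intermediate: 0/9

0 of 9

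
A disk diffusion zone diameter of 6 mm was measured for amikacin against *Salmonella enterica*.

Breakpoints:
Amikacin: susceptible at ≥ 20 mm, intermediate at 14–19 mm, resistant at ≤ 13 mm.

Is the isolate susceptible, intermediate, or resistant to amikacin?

Amikacin: 6 mm is ≤ 13 mm ⇒ R

Resistant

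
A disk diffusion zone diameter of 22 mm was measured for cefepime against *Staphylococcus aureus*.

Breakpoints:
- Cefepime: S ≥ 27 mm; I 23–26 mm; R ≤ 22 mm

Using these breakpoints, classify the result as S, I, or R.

Cefepime: 22 mm is ≤ 22 mm — Resistant

R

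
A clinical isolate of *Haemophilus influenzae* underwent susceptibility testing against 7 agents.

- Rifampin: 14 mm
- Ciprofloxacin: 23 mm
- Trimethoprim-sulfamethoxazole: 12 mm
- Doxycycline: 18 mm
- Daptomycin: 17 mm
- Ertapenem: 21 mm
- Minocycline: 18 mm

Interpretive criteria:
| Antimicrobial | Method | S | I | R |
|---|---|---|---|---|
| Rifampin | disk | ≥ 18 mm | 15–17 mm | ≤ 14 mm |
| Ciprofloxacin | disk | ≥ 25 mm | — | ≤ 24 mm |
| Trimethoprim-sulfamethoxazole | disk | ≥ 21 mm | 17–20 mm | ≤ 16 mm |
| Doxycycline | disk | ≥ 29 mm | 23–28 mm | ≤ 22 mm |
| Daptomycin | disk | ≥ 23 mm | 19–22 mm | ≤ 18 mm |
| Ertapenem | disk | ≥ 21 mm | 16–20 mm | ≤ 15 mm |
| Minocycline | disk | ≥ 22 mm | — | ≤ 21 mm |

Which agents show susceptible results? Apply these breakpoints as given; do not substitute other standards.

ertapenem

Rifampin: 14 mm is ≤ 14 mm — R
Ciprofloxacin 23 mm: ≤ 24 mm ⇒ R
Trimethoprim-sulfamethoxazole (12 mm) ≤ 16 mm ⇒ resistant
Doxycycline 18 mm: ≤ 22 mm ⇒ Resistant
Daptomycin: 17 mm is ≤ 18 mm — R
Ertapenem (21 mm) ≥ 21 mm ⇒ susceptible
Minocycline: 18 mm is ≤ 21 mm → Resistant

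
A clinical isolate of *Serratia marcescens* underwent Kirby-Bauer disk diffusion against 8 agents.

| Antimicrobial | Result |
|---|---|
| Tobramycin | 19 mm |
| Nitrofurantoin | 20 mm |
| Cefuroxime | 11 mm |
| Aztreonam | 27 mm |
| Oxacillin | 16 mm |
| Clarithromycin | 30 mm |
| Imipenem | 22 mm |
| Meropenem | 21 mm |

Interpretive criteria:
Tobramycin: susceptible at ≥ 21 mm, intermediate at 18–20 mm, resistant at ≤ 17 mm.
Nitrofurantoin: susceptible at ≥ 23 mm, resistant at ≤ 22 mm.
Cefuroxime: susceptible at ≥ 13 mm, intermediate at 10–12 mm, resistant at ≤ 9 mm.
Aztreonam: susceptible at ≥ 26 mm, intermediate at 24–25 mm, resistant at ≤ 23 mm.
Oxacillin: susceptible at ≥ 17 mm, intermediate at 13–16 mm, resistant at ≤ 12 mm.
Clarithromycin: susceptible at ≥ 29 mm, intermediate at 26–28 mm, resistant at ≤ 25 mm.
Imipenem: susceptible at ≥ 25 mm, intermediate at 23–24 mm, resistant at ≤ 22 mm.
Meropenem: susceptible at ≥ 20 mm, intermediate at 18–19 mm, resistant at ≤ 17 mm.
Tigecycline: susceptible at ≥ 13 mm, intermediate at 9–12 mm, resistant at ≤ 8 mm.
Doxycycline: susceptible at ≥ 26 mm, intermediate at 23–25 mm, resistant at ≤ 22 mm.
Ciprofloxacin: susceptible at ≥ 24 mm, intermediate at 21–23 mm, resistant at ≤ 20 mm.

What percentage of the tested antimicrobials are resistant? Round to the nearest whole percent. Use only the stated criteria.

Tobramycin (19 mm) in 18–20 mm ⇒ Intermediate
Nitrofurantoin (20 mm) ≤ 22 mm — resistant
Cefuroxime (11 mm) in 10–12 mm ⇒ I
Aztreonam: 27 mm is ≥ 26 mm — Susceptible
Oxacillin (16 mm) in 13–16 mm ⇒ Intermediate
Clarithromycin: 30 mm is ≥ 29 mm — susceptible
Imipenem 22 mm: ≤ 22 mm ⇒ resistant
Meropenem 21 mm: ≥ 20 mm — Susceptible
Resistant: 2/8

25%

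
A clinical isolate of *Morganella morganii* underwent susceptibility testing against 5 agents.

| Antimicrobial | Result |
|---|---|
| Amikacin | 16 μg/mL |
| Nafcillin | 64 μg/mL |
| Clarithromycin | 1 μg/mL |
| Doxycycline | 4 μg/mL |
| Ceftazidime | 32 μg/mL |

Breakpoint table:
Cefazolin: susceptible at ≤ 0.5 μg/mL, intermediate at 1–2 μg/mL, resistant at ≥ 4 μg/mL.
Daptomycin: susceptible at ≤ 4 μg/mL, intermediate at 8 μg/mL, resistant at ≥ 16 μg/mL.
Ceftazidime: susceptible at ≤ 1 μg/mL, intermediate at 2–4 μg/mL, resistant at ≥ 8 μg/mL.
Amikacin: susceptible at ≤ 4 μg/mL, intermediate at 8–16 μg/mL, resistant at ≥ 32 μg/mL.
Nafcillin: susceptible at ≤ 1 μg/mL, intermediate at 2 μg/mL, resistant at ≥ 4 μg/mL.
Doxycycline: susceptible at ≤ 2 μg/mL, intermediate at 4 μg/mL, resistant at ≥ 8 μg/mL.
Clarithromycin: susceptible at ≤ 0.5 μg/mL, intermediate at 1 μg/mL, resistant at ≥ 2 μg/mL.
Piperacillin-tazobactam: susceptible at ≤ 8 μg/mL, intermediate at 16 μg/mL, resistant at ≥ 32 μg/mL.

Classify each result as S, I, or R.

I, R, I, I, R

Amikacin (16 μg/mL) in 8–16 μg/mL ⇒ I
Nafcillin (64 μg/mL) ≥ 4 μg/mL ⇒ resistant
Clarithromycin 1 μg/mL: = 1 μg/mL → Intermediate
Doxycycline (4 μg/mL) = 4 μg/mL ⇒ intermediate
Ceftazidime 32 μg/mL: ≥ 8 μg/mL ⇒ resistant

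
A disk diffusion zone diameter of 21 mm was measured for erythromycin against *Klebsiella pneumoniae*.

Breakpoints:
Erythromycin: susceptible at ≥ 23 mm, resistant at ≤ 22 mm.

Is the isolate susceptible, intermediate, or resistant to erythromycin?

Erythromycin: 21 mm is ≤ 22 mm — resistant

R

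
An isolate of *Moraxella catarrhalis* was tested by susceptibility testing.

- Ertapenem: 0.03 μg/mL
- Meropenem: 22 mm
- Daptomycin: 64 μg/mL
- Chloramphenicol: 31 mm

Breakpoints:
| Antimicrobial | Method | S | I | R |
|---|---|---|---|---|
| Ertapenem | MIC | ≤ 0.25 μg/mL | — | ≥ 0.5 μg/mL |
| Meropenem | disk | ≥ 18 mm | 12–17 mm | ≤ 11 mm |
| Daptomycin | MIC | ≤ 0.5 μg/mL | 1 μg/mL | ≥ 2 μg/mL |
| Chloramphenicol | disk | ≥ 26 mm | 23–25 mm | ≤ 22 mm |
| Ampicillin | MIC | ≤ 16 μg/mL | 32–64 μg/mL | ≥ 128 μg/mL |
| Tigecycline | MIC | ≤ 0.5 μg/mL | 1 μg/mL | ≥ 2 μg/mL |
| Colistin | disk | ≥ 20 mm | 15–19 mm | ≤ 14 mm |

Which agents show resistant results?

Ertapenem (0.03 μg/mL) ≤ 0.25 μg/mL ⇒ S
Meropenem (22 mm) ≥ 18 mm ⇒ Susceptible
Daptomycin 64 μg/mL: ≥ 2 μg/mL → resistant
Chloramphenicol 31 mm: ≥ 26 mm — Susceptible

daptomycin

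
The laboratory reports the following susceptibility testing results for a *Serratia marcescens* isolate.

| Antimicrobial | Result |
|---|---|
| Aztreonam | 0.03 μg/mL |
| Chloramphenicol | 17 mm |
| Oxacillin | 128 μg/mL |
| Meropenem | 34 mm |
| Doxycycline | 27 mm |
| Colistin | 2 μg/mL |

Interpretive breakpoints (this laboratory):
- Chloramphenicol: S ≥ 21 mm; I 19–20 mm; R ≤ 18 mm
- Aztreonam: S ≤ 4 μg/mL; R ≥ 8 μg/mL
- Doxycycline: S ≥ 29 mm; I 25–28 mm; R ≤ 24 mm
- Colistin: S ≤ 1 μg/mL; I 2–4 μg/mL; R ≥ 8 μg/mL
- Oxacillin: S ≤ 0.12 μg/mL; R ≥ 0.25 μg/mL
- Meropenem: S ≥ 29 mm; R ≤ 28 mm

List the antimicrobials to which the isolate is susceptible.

Aztreonam 0.03 μg/mL: ≤ 4 μg/mL ⇒ susceptible
Chloramphenicol: 17 mm is ≤ 18 mm ⇒ Resistant
Oxacillin 128 μg/mL: ≥ 0.25 μg/mL — resistant
Meropenem: 34 mm is ≥ 29 mm → S
Doxycycline (27 mm) in 25–28 mm — I
Colistin: 2 μg/mL is in 2–4 μg/mL → Intermediate

aztreonam, meropenem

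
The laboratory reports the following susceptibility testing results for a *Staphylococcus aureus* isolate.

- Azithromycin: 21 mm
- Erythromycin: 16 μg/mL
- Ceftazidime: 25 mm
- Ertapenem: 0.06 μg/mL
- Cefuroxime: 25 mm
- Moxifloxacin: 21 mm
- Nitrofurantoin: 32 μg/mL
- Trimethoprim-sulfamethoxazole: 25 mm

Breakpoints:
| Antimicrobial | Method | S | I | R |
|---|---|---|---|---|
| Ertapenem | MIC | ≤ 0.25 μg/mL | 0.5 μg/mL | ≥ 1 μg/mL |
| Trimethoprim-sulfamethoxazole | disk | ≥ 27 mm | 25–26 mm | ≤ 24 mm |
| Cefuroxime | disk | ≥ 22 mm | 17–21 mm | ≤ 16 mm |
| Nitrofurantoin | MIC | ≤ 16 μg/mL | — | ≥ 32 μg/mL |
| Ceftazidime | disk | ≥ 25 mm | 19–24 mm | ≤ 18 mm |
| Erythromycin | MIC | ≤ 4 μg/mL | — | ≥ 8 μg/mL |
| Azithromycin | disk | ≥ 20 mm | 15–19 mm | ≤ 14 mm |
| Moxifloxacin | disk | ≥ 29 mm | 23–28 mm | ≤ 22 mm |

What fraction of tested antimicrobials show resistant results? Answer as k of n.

3 of 8

Azithromycin (21 mm) ≥ 20 mm ⇒ S
Erythromycin 16 μg/mL: ≥ 8 μg/mL ⇒ resistant
Ceftazidime: 25 mm is ≥ 25 mm — S
Ertapenem 0.06 μg/mL: ≤ 0.25 μg/mL — S
Cefuroxime: 25 mm is ≥ 22 mm → S
Moxifloxacin 21 mm: ≤ 22 mm → resistant
Nitrofurantoin 32 μg/mL: ≥ 32 μg/mL — resistant
Trimethoprim-sulfamethoxazole 25 mm: in 25–26 mm → Intermediate
Resistant: 3/8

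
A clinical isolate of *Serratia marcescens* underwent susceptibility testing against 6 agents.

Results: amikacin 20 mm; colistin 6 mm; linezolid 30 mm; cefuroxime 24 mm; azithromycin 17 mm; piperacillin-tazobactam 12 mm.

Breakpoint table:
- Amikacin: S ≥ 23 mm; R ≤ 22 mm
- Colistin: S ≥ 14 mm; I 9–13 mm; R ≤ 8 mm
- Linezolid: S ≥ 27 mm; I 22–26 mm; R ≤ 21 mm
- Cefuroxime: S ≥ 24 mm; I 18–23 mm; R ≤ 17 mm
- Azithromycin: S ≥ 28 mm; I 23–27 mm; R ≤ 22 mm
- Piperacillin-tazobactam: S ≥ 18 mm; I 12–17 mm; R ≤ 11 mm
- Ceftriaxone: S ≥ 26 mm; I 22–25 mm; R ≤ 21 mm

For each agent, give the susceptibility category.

Amikacin: 20 mm is ≤ 22 mm ⇒ resistant
Colistin: 6 mm is ≤ 8 mm — resistant
Linezolid: 30 mm is ≥ 27 mm — Susceptible
Cefuroxime (24 mm) ≥ 24 mm → S
Azithromycin 17 mm: ≤ 22 mm → resistant
Piperacillin-tazobactam 12 mm: in 12–17 mm — I

R, R, S, S, R, I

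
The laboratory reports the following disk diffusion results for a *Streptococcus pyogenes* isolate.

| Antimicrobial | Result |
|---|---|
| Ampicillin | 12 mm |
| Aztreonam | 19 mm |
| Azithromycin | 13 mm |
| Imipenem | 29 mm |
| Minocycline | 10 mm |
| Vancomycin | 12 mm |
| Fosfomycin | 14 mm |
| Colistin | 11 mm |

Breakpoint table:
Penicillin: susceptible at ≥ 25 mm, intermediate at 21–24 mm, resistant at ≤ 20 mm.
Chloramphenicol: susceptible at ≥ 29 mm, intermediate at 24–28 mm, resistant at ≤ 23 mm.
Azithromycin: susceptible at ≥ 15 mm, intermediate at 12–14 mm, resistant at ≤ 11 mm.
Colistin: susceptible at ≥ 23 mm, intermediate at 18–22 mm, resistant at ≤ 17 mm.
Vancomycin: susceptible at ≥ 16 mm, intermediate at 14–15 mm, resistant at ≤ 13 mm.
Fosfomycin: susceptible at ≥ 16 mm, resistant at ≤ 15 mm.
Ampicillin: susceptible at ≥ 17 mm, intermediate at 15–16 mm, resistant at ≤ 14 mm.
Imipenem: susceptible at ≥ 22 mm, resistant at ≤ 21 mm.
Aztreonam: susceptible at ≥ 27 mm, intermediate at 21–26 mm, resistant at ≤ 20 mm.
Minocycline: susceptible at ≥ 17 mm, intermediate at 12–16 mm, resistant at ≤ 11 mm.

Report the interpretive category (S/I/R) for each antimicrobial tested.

Ampicillin 12 mm: ≤ 14 mm — R
Aztreonam (19 mm) ≤ 20 mm → R
Azithromycin: 13 mm is in 12–14 mm — I
Imipenem 29 mm: ≥ 22 mm — Susceptible
Minocycline: 10 mm is ≤ 11 mm — Resistant
Vancomycin: 12 mm is ≤ 13 mm ⇒ Resistant
Fosfomycin: 14 mm is ≤ 15 mm → Resistant
Colistin 11 mm: ≤ 17 mm — R

R, R, I, S, R, R, R, R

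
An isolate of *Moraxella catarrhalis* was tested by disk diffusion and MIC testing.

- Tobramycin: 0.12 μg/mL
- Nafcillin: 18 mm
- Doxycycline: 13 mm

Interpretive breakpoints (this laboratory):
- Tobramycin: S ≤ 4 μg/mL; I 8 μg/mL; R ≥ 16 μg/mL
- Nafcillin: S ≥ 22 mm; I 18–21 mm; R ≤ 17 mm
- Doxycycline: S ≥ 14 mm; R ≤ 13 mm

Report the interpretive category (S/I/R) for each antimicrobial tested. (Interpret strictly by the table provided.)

S, I, R

Tobramycin (0.12 μg/mL) ≤ 4 μg/mL → Susceptible
Nafcillin: 18 mm is in 18–21 mm — I
Doxycycline: 13 mm is ≤ 13 mm — R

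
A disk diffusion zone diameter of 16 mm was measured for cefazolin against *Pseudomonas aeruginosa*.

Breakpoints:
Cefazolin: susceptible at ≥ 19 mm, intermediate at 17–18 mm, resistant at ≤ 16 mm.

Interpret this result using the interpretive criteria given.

Cefazolin: 16 mm is ≤ 16 mm — Resistant

R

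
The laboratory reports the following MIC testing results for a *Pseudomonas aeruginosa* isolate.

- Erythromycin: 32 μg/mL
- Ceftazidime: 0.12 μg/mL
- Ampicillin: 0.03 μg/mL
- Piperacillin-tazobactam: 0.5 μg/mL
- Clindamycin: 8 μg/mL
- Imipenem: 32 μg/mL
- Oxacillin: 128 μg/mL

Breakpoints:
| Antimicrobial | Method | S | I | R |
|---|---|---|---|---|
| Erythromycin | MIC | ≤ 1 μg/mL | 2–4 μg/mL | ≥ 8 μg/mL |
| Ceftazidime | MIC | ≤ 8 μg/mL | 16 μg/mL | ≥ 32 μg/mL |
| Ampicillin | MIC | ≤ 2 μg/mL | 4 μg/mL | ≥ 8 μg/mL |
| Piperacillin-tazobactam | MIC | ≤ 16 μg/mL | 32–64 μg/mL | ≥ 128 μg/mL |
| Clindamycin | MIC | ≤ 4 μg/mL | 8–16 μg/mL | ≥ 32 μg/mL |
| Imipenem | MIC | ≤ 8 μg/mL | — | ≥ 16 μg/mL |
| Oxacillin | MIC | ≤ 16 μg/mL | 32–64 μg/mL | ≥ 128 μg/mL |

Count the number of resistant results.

3

Erythromycin (32 μg/mL) ≥ 8 μg/mL → R
Ceftazidime 0.12 μg/mL: ≤ 8 μg/mL → susceptible
Ampicillin: 0.03 μg/mL is ≤ 2 μg/mL → susceptible
Piperacillin-tazobactam (0.5 μg/mL) ≤ 16 μg/mL — susceptible
Clindamycin 8 μg/mL: in 8–16 μg/mL → Intermediate
Imipenem (32 μg/mL) ≥ 16 μg/mL — Resistant
Oxacillin (128 μg/mL) ≥ 128 μg/mL → R
Resistant: 3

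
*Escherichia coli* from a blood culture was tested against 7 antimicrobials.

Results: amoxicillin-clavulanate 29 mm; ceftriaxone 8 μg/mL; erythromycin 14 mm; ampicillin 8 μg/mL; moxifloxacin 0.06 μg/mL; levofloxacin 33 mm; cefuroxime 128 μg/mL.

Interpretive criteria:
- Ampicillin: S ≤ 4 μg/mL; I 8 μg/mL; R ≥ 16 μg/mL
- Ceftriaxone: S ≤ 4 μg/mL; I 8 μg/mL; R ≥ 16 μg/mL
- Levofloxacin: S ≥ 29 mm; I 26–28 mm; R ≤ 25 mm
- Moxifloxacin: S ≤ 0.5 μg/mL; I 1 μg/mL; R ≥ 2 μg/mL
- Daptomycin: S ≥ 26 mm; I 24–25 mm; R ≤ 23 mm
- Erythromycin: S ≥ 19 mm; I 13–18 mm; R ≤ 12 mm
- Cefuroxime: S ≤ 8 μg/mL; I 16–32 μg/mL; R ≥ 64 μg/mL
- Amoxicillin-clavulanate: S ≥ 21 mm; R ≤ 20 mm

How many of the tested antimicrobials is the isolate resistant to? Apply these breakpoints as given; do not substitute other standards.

Amoxicillin-clavulanate 29 mm: ≥ 21 mm ⇒ Susceptible
Ceftriaxone 8 μg/mL: = 8 μg/mL — I
Erythromycin: 14 mm is in 13–18 mm — I
Ampicillin (8 μg/mL) = 8 μg/mL → Intermediate
Moxifloxacin 0.06 μg/mL: ≤ 0.5 μg/mL ⇒ Susceptible
Levofloxacin (33 mm) ≥ 29 mm → S
Cefuroxime (128 μg/mL) ≥ 64 μg/mL ⇒ resistant
Resistant: 1

1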